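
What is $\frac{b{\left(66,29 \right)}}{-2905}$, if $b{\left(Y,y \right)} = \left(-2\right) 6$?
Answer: $\frac{12}{2905} \approx 0.0041308$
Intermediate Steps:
$b{\left(Y,y \right)} = -12$
$\frac{b{\left(66,29 \right)}}{-2905} = - \frac{12}{-2905} = \left(-12\right) \left(- \frac{1}{2905}\right) = \frac{12}{2905}$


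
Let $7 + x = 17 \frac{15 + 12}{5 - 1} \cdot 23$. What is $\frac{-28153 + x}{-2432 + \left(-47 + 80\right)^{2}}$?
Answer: $\frac{102083}{5372} \approx 19.003$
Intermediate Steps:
$x = \frac{10529}{4}$ ($x = -7 + 17 \frac{15 + 12}{5 - 1} \cdot 23 = -7 + 17 \cdot \frac{27}{4} \cdot 23 = -7 + \frac{459}{4} \cdot 23 = -7 + \frac{10557}{4} = \frac{10529}{4} \approx 2632.3$)
$\frac{-28153 + x}{-2432 + \left(-47 + 80\right)^{2}} = \frac{-28153 + \frac{10529}{4}}{-2432 + \left(-47 + 80\right)^{2}} = - \frac{102083}{4 \left(-2432 + 33^{2}\right)} = - \frac{102083}{4 \left(-2432 + 1089\right)} = - \frac{102083}{4 \left(-1343\right)} = \left(- \frac{102083}{4}\right) \left(- \frac{1}{1343}\right) = \frac{102083}{5372}$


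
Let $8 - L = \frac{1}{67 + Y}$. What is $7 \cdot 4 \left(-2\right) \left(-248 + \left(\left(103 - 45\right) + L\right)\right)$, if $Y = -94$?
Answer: $\frac{275128}{27} \approx 10190.0$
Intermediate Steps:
$L = \frac{217}{27}$ ($L = 8 - \frac{1}{67 - 94} = 8 - \frac{1}{-27} = 8 - - \frac{1}{27} = 8 + \frac{1}{27} = \frac{217}{27} \approx 8.037$)
$7 \cdot 4 \left(-2\right) \left(-248 + \left(\left(103 - 45\right) + L\right)\right) = 7 \cdot 4 \left(-2\right) \left(-248 + \left(\left(103 - 45\right) + \frac{217}{27}\right)\right) = 28 \left(-2\right) \left(-248 + \left(\left(103 - 45\right) + \frac{217}{27}\right)\right) = - 56 \left(-248 + \left(58 + \frac{217}{27}\right)\right) = - 56 \left(-248 + \frac{1783}{27}\right) = \left(-56\right) \left(- \frac{4913}{27}\right) = \frac{275128}{27}$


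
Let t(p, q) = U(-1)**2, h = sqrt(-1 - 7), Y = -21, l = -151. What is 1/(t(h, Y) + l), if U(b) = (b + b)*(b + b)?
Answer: -1/135 ≈ -0.0074074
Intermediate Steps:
h = 2*I*sqrt(2) (h = sqrt(-8) = 2*I*sqrt(2) ≈ 2.8284*I)
U(b) = 4*b**2 (U(b) = (2*b)*(2*b) = 4*b**2)
t(p, q) = 16 (t(p, q) = (4*(-1)**2)**2 = (4*1)**2 = 4**2 = 16)
1/(t(h, Y) + l) = 1/(16 - 151) = 1/(-135) = -1/135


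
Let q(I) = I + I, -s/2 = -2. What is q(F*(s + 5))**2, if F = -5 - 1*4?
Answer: 26244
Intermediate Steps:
s = 4 (s = -2*(-2) = 4)
F = -9 (F = -5 - 4 = -9)
q(I) = 2*I
q(F*(s + 5))**2 = (2*(-9*(4 + 5)))**2 = (2*(-9*9))**2 = (2*(-81))**2 = (-162)**2 = 26244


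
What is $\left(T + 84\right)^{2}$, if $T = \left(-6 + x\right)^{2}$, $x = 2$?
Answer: $10000$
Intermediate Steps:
$T = 16$ ($T = \left(-6 + 2\right)^{2} = \left(-4\right)^{2} = 16$)
$\left(T + 84\right)^{2} = \left(16 + 84\right)^{2} = 100^{2} = 10000$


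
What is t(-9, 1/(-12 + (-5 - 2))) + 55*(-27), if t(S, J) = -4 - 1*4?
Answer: -1493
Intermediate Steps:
t(S, J) = -8 (t(S, J) = -4 - 4 = -8)
t(-9, 1/(-12 + (-5 - 2))) + 55*(-27) = -8 + 55*(-27) = -8 - 1485 = -1493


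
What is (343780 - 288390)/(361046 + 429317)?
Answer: 55390/790363 ≈ 0.070082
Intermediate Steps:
(343780 - 288390)/(361046 + 429317) = 55390/790363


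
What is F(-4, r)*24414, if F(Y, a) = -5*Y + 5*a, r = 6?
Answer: 1220700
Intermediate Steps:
F(-4, r)*24414 = (-5*(-4) + 5*6)*24414 = (20 + 30)*24414 = 50*24414 = 1220700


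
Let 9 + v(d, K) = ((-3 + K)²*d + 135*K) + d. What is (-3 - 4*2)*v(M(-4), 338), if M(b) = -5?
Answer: 5670599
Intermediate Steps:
v(d, K) = -9 + d + 135*K + d*(-3 + K)² (v(d, K) = -9 + (((-3 + K)²*d + 135*K) + d) = -9 + ((d*(-3 + K)² + 135*K) + d) = -9 + ((135*K + d*(-3 + K)²) + d) = -9 + (d + 135*K + d*(-3 + K)²) = -9 + d + 135*K + d*(-3 + K)²)
(-3 - 4*2)*v(M(-4), 338) = (-3 - 4*2)*(-9 - 5 + 135*338 - 5*(-3 + 338)²) = (-3 - 8)*(-9 - 5 + 45630 - 5*335²) = -11*(-9 - 5 + 45630 - 5*112225) = -11*(-9 - 5 + 45630 - 561125) = -11*(-515509) = 5670599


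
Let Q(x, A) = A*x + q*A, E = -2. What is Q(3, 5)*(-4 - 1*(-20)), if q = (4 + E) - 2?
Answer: 240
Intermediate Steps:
q = 0 (q = (4 - 2) - 2 = 2 - 2 = 0)
Q(x, A) = A*x (Q(x, A) = A*x + 0*A = A*x + 0 = A*x)
Q(3, 5)*(-4 - 1*(-20)) = (5*3)*(-4 - 1*(-20)) = 15*(-4 + 20) = 15*16 = 240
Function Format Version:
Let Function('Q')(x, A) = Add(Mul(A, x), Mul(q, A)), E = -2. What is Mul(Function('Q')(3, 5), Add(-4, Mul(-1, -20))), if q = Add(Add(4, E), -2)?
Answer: 240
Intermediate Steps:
q = 0 (q = Add(Add(4, -2), -2) = Add(2, -2) = 0)
Function('Q')(x, A) = Mul(A, x) (Function('Q')(x, A) = Add(Mul(A, x), Mul(0, A)) = Add(Mul(A, x), 0) = Mul(A, x))
Mul(Function('Q')(3, 5), Add(-4, Mul(-1, -20))) = Mul(Mul(5, 3), Add(-4, Mul(-1, -20))) = Mul(15, Add(-4, 20)) = Mul(15, 16) = 240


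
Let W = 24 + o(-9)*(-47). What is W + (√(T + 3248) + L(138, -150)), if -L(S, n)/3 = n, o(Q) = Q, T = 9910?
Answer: 897 + 3*√1462 ≈ 1011.7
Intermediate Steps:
L(S, n) = -3*n
W = 447 (W = 24 - 9*(-47) = 24 + 423 = 447)
W + (√(T + 3248) + L(138, -150)) = 447 + (√(9910 + 3248) - 3*(-150)) = 447 + (√13158 + 450) = 447 + (3*√1462 + 450) = 447 + (450 + 3*√1462) = 897 + 3*√1462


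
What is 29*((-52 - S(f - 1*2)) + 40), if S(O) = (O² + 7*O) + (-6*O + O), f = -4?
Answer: -1044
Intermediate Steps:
S(O) = O² + 2*O (S(O) = (O² + 7*O) - 5*O = O² + 2*O)
29*((-52 - S(f - 1*2)) + 40) = 29*((-52 - (-4 - 1*2)*(2 + (-4 - 1*2))) + 40) = 29*((-52 - (-4 - 2)*(2 + (-4 - 2))) + 40) = 29*((-52 - (-6)*(2 - 6)) + 40) = 29*((-52 - (-6)*(-4)) + 40) = 29*((-52 - 1*24) + 40) = 29*((-52 - 24) + 40) = 29*(-76 + 40) = 29*(-36) = -1044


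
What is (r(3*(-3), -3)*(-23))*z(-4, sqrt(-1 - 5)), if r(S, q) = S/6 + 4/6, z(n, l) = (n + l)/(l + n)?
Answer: 115/6 ≈ 19.167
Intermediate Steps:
z(n, l) = 1 (z(n, l) = (l + n)/(l + n) = 1)
r(S, q) = 2/3 + S/6 (r(S, q) = S*(1/6) + 4*(1/6) = S/6 + 2/3 = 2/3 + S/6)
(r(3*(-3), -3)*(-23))*z(-4, sqrt(-1 - 5)) = ((2/3 + (3*(-3))/6)*(-23))*1 = ((2/3 + (1/6)*(-9))*(-23))*1 = ((2/3 - 3/2)*(-23))*1 = -5/6*(-23)*1 = (115/6)*1 = 115/6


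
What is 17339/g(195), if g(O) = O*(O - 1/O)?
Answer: 2477/5432 ≈ 0.45600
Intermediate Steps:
17339/g(195) = 17339/(-1 + 195**2) = 17339/(-1 + 38025) = 17339/38024 = 17339*(1/38024) = 2477/5432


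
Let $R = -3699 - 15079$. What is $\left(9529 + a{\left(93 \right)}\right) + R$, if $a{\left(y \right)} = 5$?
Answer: $-9244$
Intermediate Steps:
$R = -18778$
$\left(9529 + a{\left(93 \right)}\right) + R = \left(9529 + 5\right) - 18778 = 9534 - 18778 = -9244$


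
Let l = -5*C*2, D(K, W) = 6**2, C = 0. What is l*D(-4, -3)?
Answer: 0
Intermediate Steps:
D(K, W) = 36
l = 0 (l = -5*0*2 = 0*2 = 0)
l*D(-4, -3) = 0*36 = 0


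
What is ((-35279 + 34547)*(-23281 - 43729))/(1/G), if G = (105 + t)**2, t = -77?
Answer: 38456234880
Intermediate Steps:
G = 784 (G = (105 - 77)**2 = 28**2 = 784)
((-35279 + 34547)*(-23281 - 43729))/(1/G) = ((-35279 + 34547)*(-23281 - 43729))/(1/784) = (-732*(-67010))/(1/784) = 49051320*784 = 38456234880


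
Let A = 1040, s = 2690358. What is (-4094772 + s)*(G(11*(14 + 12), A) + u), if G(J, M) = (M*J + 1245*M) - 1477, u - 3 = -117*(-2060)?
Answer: -2572585903404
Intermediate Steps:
u = 241023 (u = 3 - 117*(-2060) = 3 + 241020 = 241023)
G(J, M) = -1477 + 1245*M + J*M (G(J, M) = (J*M + 1245*M) - 1477 = (1245*M + J*M) - 1477 = -1477 + 1245*M + J*M)
(-4094772 + s)*(G(11*(14 + 12), A) + u) = (-4094772 + 2690358)*((-1477 + 1245*1040 + (11*(14 + 12))*1040) + 241023) = -1404414*((-1477 + 1294800 + (11*26)*1040) + 241023) = -1404414*((-1477 + 1294800 + 286*1040) + 241023) = -1404414*((-1477 + 1294800 + 297440) + 241023) = -1404414*(1590763 + 241023) = -1404414*1831786 = -2572585903404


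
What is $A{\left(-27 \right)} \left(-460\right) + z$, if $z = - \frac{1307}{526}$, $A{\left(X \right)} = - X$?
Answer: $- \frac{6534227}{526} \approx -12422.0$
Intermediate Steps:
$z = - \frac{1307}{526}$ ($z = \left(-1307\right) \frac{1}{526} = - \frac{1307}{526} \approx -2.4848$)
$A{\left(-27 \right)} \left(-460\right) + z = \left(-1\right) \left(-27\right) \left(-460\right) - \frac{1307}{526} = 27 \left(-460\right) - \frac{1307}{526} = -12420 - \frac{1307}{526} = - \frac{6534227}{526}$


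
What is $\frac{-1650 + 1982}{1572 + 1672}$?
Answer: $\frac{83}{811} \approx 0.10234$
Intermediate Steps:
$\frac{-1650 + 1982}{1572 + 1672} = \frac{332}{3244} = 332 \cdot \frac{1}{3244} = \frac{83}{811}$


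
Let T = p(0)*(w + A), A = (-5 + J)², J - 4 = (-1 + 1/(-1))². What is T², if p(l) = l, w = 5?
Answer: 0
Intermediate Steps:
J = 8 (J = 4 + (-1 + 1/(-1))² = 4 + (-1 - 1)² = 4 + (-2)² = 4 + 4 = 8)
A = 9 (A = (-5 + 8)² = 3² = 9)
T = 0 (T = 0*(5 + 9) = 0*14 = 0)
T² = 0² = 0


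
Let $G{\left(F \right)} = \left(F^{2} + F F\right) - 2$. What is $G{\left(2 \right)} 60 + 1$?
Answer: $361$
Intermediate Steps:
$G{\left(F \right)} = -2 + 2 F^{2}$ ($G{\left(F \right)} = \left(F^{2} + F^{2}\right) - 2 = 2 F^{2} - 2 = -2 + 2 F^{2}$)
$G{\left(2 \right)} 60 + 1 = \left(-2 + 2 \cdot 2^{2}\right) 60 + 1 = \left(-2 + 2 \cdot 4\right) 60 + 1 = \left(-2 + 8\right) 60 + 1 = 6 \cdot 60 + 1 = 360 + 1 = 361$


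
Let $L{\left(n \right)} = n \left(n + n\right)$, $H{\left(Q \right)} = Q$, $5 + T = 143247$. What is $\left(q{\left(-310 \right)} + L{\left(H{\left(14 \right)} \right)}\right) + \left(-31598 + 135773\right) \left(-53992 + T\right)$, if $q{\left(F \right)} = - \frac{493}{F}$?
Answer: $\frac{2882261934513}{310} \approx 9.2976 \cdot 10^{9}$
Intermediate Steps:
$T = 143242$ ($T = -5 + 143247 = 143242$)
$L{\left(n \right)} = 2 n^{2}$ ($L{\left(n \right)} = n 2 n = 2 n^{2}$)
$\left(q{\left(-310 \right)} + L{\left(H{\left(14 \right)} \right)}\right) + \left(-31598 + 135773\right) \left(-53992 + T\right) = \left(- \frac{493}{-310} + 2 \cdot 14^{2}\right) + \left(-31598 + 135773\right) \left(-53992 + 143242\right) = \left(\left(-493\right) \left(- \frac{1}{310}\right) + 2 \cdot 196\right) + 104175 \cdot 89250 = \left(\frac{493}{310} + 392\right) + 9297618750 = \frac{122013}{310} + 9297618750 = \frac{2882261934513}{310}$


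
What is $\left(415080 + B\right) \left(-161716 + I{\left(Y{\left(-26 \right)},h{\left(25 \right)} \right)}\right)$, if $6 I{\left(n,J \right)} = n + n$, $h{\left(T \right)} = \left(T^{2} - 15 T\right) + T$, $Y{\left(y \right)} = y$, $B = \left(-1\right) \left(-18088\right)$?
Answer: $- \frac{210161851232}{3} \approx -7.0054 \cdot 10^{10}$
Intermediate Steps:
$B = 18088$
$h{\left(T \right)} = T^{2} - 14 T$
$I{\left(n,J \right)} = \frac{n}{3}$ ($I{\left(n,J \right)} = \frac{n + n}{6} = \frac{2 n}{6} = \frac{n}{3}$)
$\left(415080 + B\right) \left(-161716 + I{\left(Y{\left(-26 \right)},h{\left(25 \right)} \right)}\right) = \left(415080 + 18088\right) \left(-161716 + \frac{1}{3} \left(-26\right)\right) = 433168 \left(-161716 - \frac{26}{3}\right) = 433168 \left(- \frac{485174}{3}\right) = - \frac{210161851232}{3}$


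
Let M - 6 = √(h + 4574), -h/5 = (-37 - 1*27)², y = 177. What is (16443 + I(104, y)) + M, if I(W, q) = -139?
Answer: 16310 + I*√15906 ≈ 16310.0 + 126.12*I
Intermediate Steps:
h = -20480 (h = -5*(-37 - 1*27)² = -5*(-37 - 27)² = -5*(-64)² = -5*4096 = -20480)
M = 6 + I*√15906 (M = 6 + √(-20480 + 4574) = 6 + √(-15906) = 6 + I*√15906 ≈ 6.0 + 126.12*I)
(16443 + I(104, y)) + M = (16443 - 139) + (6 + I*√15906) = 16304 + (6 + I*√15906) = 16310 + I*√15906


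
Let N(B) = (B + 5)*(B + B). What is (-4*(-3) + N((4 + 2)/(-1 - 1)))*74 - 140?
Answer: -140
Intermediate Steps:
N(B) = 2*B*(5 + B) (N(B) = (5 + B)*(2*B) = 2*B*(5 + B))
(-4*(-3) + N((4 + 2)/(-1 - 1)))*74 - 140 = (-4*(-3) + 2*((4 + 2)/(-1 - 1))*(5 + (4 + 2)/(-1 - 1)))*74 - 140 = (12 + 2*(6/(-2))*(5 + 6/(-2)))*74 - 140 = (12 + 2*(6*(-½))*(5 + 6*(-½)))*74 - 140 = (12 + 2*(-3)*(5 - 3))*74 - 140 = (12 + 2*(-3)*2)*74 - 140 = (12 - 12)*74 - 140 = 0*74 - 140 = 0 - 140 = -140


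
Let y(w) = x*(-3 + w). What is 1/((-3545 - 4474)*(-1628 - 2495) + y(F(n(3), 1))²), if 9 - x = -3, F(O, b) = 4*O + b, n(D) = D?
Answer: 1/33076737 ≈ 3.0233e-8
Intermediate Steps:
F(O, b) = b + 4*O
x = 12 (x = 9 - 1*(-3) = 9 + 3 = 12)
y(w) = -36 + 12*w (y(w) = 12*(-3 + w) = -36 + 12*w)
1/((-3545 - 4474)*(-1628 - 2495) + y(F(n(3), 1))²) = 1/((-3545 - 4474)*(-1628 - 2495) + (-36 + 12*(1 + 4*3))²) = 1/(-8019*(-4123) + (-36 + 12*(1 + 12))²) = 1/(33062337 + (-36 + 12*13)²) = 1/(33062337 + (-36 + 156)²) = 1/(33062337 + 120²) = 1/(33062337 + 14400) = 1/33076737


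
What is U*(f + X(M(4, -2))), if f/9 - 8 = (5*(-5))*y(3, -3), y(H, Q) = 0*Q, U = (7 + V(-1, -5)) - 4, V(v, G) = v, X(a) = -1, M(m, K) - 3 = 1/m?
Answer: 142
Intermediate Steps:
M(m, K) = 3 + 1/m
U = 2 (U = (7 - 1) - 4 = 6 - 4 = 2)
y(H, Q) = 0
f = 72 (f = 72 + 9*((5*(-5))*0) = 72 + 9*(-25*0) = 72 + 9*0 = 72 + 0 = 72)
U*(f + X(M(4, -2))) = 2*(72 - 1) = 2*71 = 142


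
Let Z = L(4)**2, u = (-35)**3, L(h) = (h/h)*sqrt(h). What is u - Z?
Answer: -42879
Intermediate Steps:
L(h) = sqrt(h) (L(h) = 1*sqrt(h) = sqrt(h))
u = -42875
Z = 4 (Z = (sqrt(4))**2 = 2**2 = 4)
u - Z = -42875 - 1*4 = -42875 - 4 = -42879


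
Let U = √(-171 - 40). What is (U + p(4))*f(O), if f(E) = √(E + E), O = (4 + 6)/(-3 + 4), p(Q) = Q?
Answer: 2*√5*(4 + I*√211) ≈ 17.889 + 64.962*I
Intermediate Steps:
U = I*√211 (U = √(-211) = I*√211 ≈ 14.526*I)
O = 10 (O = 10/1 = 10*1 = 10)
f(E) = √2*√E (f(E) = √(2*E) = √2*√E)
(U + p(4))*f(O) = (I*√211 + 4)*(√2*√10) = (4 + I*√211)*(2*√5) = 2*√5*(4 + I*√211)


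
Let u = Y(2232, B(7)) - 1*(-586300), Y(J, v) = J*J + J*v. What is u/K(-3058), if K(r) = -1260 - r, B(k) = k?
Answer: 2791874/899 ≈ 3105.5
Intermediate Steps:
Y(J, v) = J² + J*v
u = 5583748 (u = 2232*(2232 + 7) - 1*(-586300) = 2232*2239 + 586300 = 4997448 + 586300 = 5583748)
u/K(-3058) = 5583748/(-1260 - 1*(-3058)) = 5583748/(-1260 + 3058) = 5583748/1798 = 5583748*(1/1798) = 2791874/899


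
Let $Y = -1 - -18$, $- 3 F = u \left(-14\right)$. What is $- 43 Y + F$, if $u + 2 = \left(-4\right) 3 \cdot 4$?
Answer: $- \frac{2893}{3} \approx -964.33$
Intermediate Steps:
$u = -50$ ($u = -2 + \left(-4\right) 3 \cdot 4 = -2 - 48 = -50$)
$F = - \frac{700}{3}$ ($F = - \frac{\left(-50\right) \left(-14\right)}{3} = \left(- \frac{1}{3}\right) 700 = - \frac{700}{3} \approx -233.33$)
$Y = 17$ ($Y = -1 + 18 = 17$)
$- 43 Y + F = \left(-43\right) 17 - \frac{700}{3} = -731 - \frac{700}{3} = - \frac{2893}{3}$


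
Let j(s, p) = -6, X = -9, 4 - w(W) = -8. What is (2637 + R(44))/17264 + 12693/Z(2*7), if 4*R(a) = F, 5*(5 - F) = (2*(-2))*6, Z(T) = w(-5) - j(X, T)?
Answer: 730598207/1035840 ≈ 705.32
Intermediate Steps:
w(W) = 12 (w(W) = 4 - 1*(-8) = 4 + 8 = 12)
Z(T) = 18 (Z(T) = 12 - 1*(-6) = 12 + 6 = 18)
F = 49/5 (F = 5 - 2*(-2)*6/5 = 5 - (-4)*6/5 = 5 - ⅕*(-24) = 5 + 24/5 = 49/5 ≈ 9.8000)
R(a) = 49/20 (R(a) = (¼)*(49/5) = 49/20)
(2637 + R(44))/17264 + 12693/Z(2*7) = (2637 + 49/20)/17264 + 12693/18 = (52789/20)*(1/17264) + 12693*(1/18) = 52789/345280 + 4231/6 = 730598207/1035840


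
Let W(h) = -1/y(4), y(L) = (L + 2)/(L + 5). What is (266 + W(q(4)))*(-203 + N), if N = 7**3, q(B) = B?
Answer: 37030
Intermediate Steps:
N = 343
y(L) = (2 + L)/(5 + L)
W(h) = -3/2 (W(h) = -1/((2 + 4)/(5 + 4)) = -1/(6/9) = -1/((1/9)*6) = -1/2/3 = -1*3/2 = -3/2)
(266 + W(q(4)))*(-203 + N) = (266 - 3/2)*(-203 + 343) = (529/2)*140 = 37030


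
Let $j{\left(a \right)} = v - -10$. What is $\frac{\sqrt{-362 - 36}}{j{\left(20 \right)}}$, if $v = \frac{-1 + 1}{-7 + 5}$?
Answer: $\frac{i \sqrt{398}}{10} \approx 1.995 i$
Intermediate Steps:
$v = 0$ ($v = \frac{0}{-2} = 0 \left(- \frac{1}{2}\right) = 0$)
$j{\left(a \right)} = 10$ ($j{\left(a \right)} = 0 - -10 = 0 + 10 = 10$)
$\frac{\sqrt{-362 - 36}}{j{\left(20 \right)}} = \frac{\sqrt{-362 - 36}}{10} = \sqrt{-398} \cdot \frac{1}{10} = i \sqrt{398} \cdot \frac{1}{10} = \frac{i \sqrt{398}}{10}$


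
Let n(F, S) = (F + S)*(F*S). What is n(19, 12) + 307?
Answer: 7375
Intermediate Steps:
n(F, S) = F*S*(F + S)
n(19, 12) + 307 = 19*12*(19 + 12) + 307 = 19*12*31 + 307 = 7068 + 307 = 7375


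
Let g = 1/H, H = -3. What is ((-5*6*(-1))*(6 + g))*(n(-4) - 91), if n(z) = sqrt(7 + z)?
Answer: -15470 + 170*sqrt(3) ≈ -15176.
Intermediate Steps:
g = -1/3 (g = 1/(-3) = -1/3 ≈ -0.33333)
((-5*6*(-1))*(6 + g))*(n(-4) - 91) = ((-5*6*(-1))*(6 - 1/3))*(sqrt(7 - 4) - 91) = (-30*(-1)*(17/3))*(sqrt(3) - 91) = (30*(17/3))*(-91 + sqrt(3)) = 170*(-91 + sqrt(3)) = -15470 + 170*sqrt(3)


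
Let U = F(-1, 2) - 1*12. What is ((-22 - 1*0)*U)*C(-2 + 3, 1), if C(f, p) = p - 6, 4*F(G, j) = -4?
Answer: -1430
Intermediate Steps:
F(G, j) = -1 (F(G, j) = (¼)*(-4) = -1)
C(f, p) = -6 + p
U = -13 (U = -1 - 1*12 = -1 - 12 = -13)
((-22 - 1*0)*U)*C(-2 + 3, 1) = ((-22 - 1*0)*(-13))*(-6 + 1) = ((-22 + 0)*(-13))*(-5) = -22*(-13)*(-5) = 286*(-5) = -1430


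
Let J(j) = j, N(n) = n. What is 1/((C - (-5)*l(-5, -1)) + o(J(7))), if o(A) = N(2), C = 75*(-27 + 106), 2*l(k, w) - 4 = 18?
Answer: 1/5982 ≈ 0.00016717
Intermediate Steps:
l(k, w) = 11 (l(k, w) = 2 + (1/2)*18 = 2 + 9 = 11)
C = 5925 (C = 75*79 = 5925)
o(A) = 2
1/((C - (-5)*l(-5, -1)) + o(J(7))) = 1/((5925 - (-5)*11) + 2) = 1/((5925 - 1*(-55)) + 2) = 1/((5925 + 55) + 2) = 1/(5980 + 2) = 1/5982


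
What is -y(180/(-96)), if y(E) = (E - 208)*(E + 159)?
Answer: 2110503/64 ≈ 32977.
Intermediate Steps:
y(E) = (-208 + E)*(159 + E)
-y(180/(-96)) = -(-33072 + (180/(-96))² - 8820/(-96)) = -(-33072 + (180*(-1/96))² - 8820*(-1)/96) = -(-33072 + (-15/8)² - 49*(-15/8)) = -(-33072 + 225/64 + 735/8) = -1*(-2110503/64) = 2110503/64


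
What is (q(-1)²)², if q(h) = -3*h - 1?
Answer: 16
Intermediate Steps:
q(h) = -1 - 3*h
(q(-1)²)² = ((-1 - 3*(-1))²)² = ((-1 + 3)²)² = (2²)² = 4² = 16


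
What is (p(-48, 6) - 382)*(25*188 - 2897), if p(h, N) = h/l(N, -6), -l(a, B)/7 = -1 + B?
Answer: -33835098/49 ≈ -6.9051e+5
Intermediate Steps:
l(a, B) = 7 - 7*B (l(a, B) = -7*(-1 + B) = 7 - 7*B)
p(h, N) = h/49 (p(h, N) = h/(7 - 7*(-6)) = h/(7 + 42) = h/49)
(p(-48, 6) - 382)*(25*188 - 2897) = ((1/49)*(-48) - 382)*(25*188 - 2897) = (-48/49 - 382)*(4700 - 2897) = -18766/49*1803 = -33835098/49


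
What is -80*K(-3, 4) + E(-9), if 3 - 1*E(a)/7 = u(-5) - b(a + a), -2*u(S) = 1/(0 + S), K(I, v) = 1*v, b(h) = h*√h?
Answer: -2997/10 - 378*I*√2 ≈ -299.7 - 534.57*I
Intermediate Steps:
b(h) = h^(3/2)
K(I, v) = v
u(S) = -1/(2*S) (u(S) = -1/(2*(0 + S)) = -1/(2*S))
E(a) = 203/10 + 14*√2*a^(3/2) (E(a) = 21 - 7*(-½/(-5) - (a + a)^(3/2)) = 21 - 7*(-½*(-⅕) - (2*a)^(3/2)) = 21 - 7*(⅒ - 2*√2*a^(3/2)) = 21 + (-7/10 + 14*√2*a^(3/2)) = 203/10 + 14*√2*a^(3/2))
-80*K(-3, 4) + E(-9) = -80*4 + (203/10 + 14*√2*(-9)^(3/2)) = -320 + (203/10 + 14*√2*(-27*I)) = -320 + (203/10 - 378*I*√2) = -2997/10 - 378*I*√2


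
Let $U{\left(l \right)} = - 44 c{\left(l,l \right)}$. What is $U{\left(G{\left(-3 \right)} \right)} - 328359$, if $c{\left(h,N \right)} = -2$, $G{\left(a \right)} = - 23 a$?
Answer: $-328271$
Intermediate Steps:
$U{\left(l \right)} = 88$ ($U{\left(l \right)} = \left(-44\right) \left(-2\right) = 88$)
$U{\left(G{\left(-3 \right)} \right)} - 328359 = 88 - 328359 = -328271$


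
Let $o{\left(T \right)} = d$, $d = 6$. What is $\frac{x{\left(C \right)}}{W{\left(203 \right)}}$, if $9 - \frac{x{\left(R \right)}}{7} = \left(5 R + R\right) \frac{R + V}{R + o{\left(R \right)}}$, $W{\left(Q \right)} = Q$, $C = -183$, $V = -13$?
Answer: $\frac{72267}{1711} \approx 42.237$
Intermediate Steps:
$o{\left(T \right)} = 6$
$x{\left(R \right)} = 63 - \frac{42 R \left(-13 + R\right)}{6 + R}$ ($x{\left(R \right)} = 63 - 7 \left(5 R + R\right) \frac{R - 13}{R + 6} = 63 - 7 \cdot 6 R \frac{-13 + R}{6 + R} = 63 - 7 \frac{6 R \left(-13 + R\right)}{6 + R} = 63 - \frac{42 R \left(-13 + R\right)}{6 + R}$)
$\frac{x{\left(C \right)}}{W{\left(203 \right)}} = \frac{21 \frac{1}{6 - 183} \left(18 - 2 \left(-183\right)^{2} + 29 \left(-183\right)\right)}{203} = \frac{21 \left(18 - 66978 - 5307\right)}{-177} \cdot \frac{1}{203} = 21 \left(- \frac{1}{177}\right) \left(18 - 66978 - 5307\right) \frac{1}{203} = 21 \left(- \frac{1}{177}\right) \left(-72267\right) \frac{1}{203} = \frac{505869}{59} \cdot \frac{1}{203} = \frac{72267}{1711}$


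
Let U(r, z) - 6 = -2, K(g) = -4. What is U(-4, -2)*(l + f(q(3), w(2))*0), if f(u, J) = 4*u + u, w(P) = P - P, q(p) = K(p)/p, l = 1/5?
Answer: ⅘ ≈ 0.80000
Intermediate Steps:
U(r, z) = 4 (U(r, z) = 6 - 2 = 4)
l = ⅕ ≈ 0.20000
q(p) = -4/p
w(P) = 0
f(u, J) = 5*u
U(-4, -2)*(l + f(q(3), w(2))*0) = 4*(⅕ + (5*(-4/3))*0) = 4*(⅕ - 20/3*0) = 4*(⅕ + 0) = 4*(⅕) = ⅘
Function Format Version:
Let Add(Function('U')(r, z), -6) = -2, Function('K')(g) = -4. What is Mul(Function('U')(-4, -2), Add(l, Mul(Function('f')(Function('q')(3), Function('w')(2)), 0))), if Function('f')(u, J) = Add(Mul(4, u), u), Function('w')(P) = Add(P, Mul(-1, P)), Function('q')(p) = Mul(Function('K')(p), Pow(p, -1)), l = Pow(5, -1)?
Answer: Rational(4, 5) ≈ 0.80000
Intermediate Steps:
Function('U')(r, z) = 4 (Function('U')(r, z) = Add(6, -2) = 4)
l = Rational(1, 5) ≈ 0.20000
Function('q')(p) = Mul(-4, Pow(p, -1))
Function('w')(P) = 0
Function('f')(u, J) = Mul(5, u)
Mul(Function('U')(-4, -2), Add(l, Mul(Function('f')(Function('q')(3), Function('w')(2)), 0))) = Mul(4, Add(Rational(1, 5), Mul(Mul(5, Mul(-4, Pow(3, -1))), 0))) = Mul(4, Add(Rational(1, 5), Mul(Mul(5, Mul(-4, Rational(1, 3))), 0))) = Mul(4, Add(Rational(1, 5), Mul(Mul(5, Rational(-4, 3)), 0))) = Mul(4, Add(Rational(1, 5), Mul(Rational(-20, 3), 0))) = Mul(4, Add(Rational(1, 5), 0)) = Mul(4, Rational(1, 5)) = Rational(4, 5)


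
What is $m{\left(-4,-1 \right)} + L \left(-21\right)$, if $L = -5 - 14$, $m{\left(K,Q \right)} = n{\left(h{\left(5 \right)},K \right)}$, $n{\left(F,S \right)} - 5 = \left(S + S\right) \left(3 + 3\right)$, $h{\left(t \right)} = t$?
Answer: $356$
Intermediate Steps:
$n{\left(F,S \right)} = 5 + 12 S$ ($n{\left(F,S \right)} = 5 + \left(S + S\right) \left(3 + 3\right) = 5 + 2 S 6 = 5 + 12 S$)
$m{\left(K,Q \right)} = 5 + 12 K$
$L = -19$
$m{\left(-4,-1 \right)} + L \left(-21\right) = \left(5 + 12 \left(-4\right)\right) - -399 = \left(5 - 48\right) + 399 = -43 + 399 = 356$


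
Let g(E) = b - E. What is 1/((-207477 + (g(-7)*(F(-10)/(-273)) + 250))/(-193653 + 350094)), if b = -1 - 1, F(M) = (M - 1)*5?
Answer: -42708393/56572696 ≈ -0.75493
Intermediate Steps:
F(M) = -5 + 5*M (F(M) = (-1 + M)*5 = -5 + 5*M)
b = -2
g(E) = -2 - E
1/((-207477 + (g(-7)*(F(-10)/(-273)) + 250))/(-193653 + 350094)) = 1/((-207477 + ((-2 - 1*(-7))*((-5 + 5*(-10))/(-273)) + 250))/(-193653 + 350094)) = 1/((-207477 + ((-2 + 7)*((-5 - 50)*(-1/273)) + 250))/156441) = 1/((-207477 + (5*(-55*(-1/273)) + 250))*(1/156441)) = 1/((-207477 + (5*(55/273) + 250))*(1/156441)) = 1/((-207477 + (275/273 + 250))*(1/156441)) = 1/((-207477 + 68525/273)*(1/156441)) = 1/(-56572696/273*1/156441) = 1/(-56572696/42708393) = -42708393/56572696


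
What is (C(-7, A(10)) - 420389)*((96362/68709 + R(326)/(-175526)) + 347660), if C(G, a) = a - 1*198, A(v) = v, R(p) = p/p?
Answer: -1763425352849380956511/12060215934 ≈ -1.4622e+11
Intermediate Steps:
R(p) = 1
C(G, a) = -198 + a (C(G, a) = a - 198 = -198 + a)
(C(-7, A(10)) - 420389)*((96362/68709 + R(326)/(-175526)) + 347660) = ((-198 + 10) - 420389)*((96362/68709 + 1/(-175526)) + 347660) = (-188 - 420389)*((96362*(1/68709) + 1*(-1/175526)) + 347660) = -420577*((96362/68709 - 1/175526) + 347660) = -420577*(16913967703/12060215934 + 347660) = -420577*4192871585582143/12060215934 = -1763425352849380956511/12060215934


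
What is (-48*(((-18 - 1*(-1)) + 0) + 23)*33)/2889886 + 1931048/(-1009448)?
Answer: -349381398395/182324352683 ≈ -1.9163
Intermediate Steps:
(-48*(((-18 - 1*(-1)) + 0) + 23)*33)/2889886 + 1931048/(-1009448) = (-48*(((-18 + 1) + 0) + 23)*33)*(1/2889886) + 1931048*(-1/1009448) = (-48*((-17 + 0) + 23)*33)*(1/2889886) - 241381/126181 = (-48*(-17 + 23)*33)*(1/2889886) - 241381/126181 = (-48*6*33)*(1/2889886) - 241381/126181 = -288*33*(1/2889886) - 241381/126181 = -9504*1/2889886 - 241381/126181 = -4752/1444943 - 241381/126181 = -349381398395/182324352683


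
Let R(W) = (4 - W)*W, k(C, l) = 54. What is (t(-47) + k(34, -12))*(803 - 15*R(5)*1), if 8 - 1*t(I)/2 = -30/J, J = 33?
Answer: 693620/11 ≈ 63056.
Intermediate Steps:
t(I) = 196/11 (t(I) = 16 - (-60)/33 = 16 - 2*(-10/11) = 16 + 20/11 = 196/11)
R(W) = W*(4 - W)
(t(-47) + k(34, -12))*(803 - 15*R(5)*1) = (196/11 + 54)*(803 - 75*(4 - 1*5)*1) = 790*(803 - 75*(4 - 5)*1)/11 = 790*(803 - 75*(-1)*1)/11 = 790*(803 - 15*(-5)*1)/11 = 790*(803 + 75*1)/11 = 790*(803 + 75)/11 = (790/11)*878 = 693620/11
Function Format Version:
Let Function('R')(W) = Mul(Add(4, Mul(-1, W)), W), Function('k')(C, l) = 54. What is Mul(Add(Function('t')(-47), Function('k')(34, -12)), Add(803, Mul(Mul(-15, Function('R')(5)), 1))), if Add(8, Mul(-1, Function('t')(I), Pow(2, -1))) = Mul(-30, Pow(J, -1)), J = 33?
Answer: Rational(693620, 11) ≈ 63056.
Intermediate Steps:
Function('t')(I) = Rational(196, 11) (Function('t')(I) = Add(16, Mul(-2, Mul(-30, Pow(33, -1)))) = Add(16, Mul(-2, Mul(-30, Rational(1, 33)))) = Add(16, Mul(-2, Rational(-10, 11))) = Add(16, Rational(20, 11)) = Rational(196, 11))
Function('R')(W) = Mul(W, Add(4, Mul(-1, W)))
Mul(Add(Function('t')(-47), Function('k')(34, -12)), Add(803, Mul(Mul(-15, Function('R')(5)), 1))) = Mul(Add(Rational(196, 11), 54), Add(803, Mul(Mul(-15, Mul(5, Add(4, Mul(-1, 5)))), 1))) = Mul(Rational(790, 11), Add(803, Mul(Mul(-15, Mul(5, Add(4, -5))), 1))) = Mul(Rational(790, 11), Add(803, Mul(Mul(-15, Mul(5, -1)), 1))) = Mul(Rational(790, 11), Add(803, Mul(Mul(-15, -5), 1))) = Mul(Rational(790, 11), Add(803, Mul(75, 1))) = Mul(Rational(790, 11), Add(803, 75)) = Mul(Rational(790, 11), 878) = Rational(693620, 11)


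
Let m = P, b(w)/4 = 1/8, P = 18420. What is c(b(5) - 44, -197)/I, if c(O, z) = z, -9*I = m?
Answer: 591/6140 ≈ 0.096254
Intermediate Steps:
b(w) = ½ (b(w) = 4*(1/8) = 4*(1*(⅛)) = 4*(⅛) = ½)
m = 18420
I = -6140/3 (I = -⅑*18420 = -6140/3 ≈ -2046.7)
c(b(5) - 44, -197)/I = -197/(-6140/3) = -197*(-3/6140) = 591/6140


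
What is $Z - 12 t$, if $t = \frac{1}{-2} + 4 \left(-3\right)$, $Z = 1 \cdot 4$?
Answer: $154$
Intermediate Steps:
$Z = 4$
$t = - \frac{25}{2}$ ($t = - \frac{1}{2} - 12 = - \frac{25}{2} \approx -12.5$)
$Z - 12 t = 4 - -150 = 4 + 150 = 154$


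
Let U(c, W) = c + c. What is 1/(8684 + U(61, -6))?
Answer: 1/8806 ≈ 0.00011356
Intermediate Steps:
U(c, W) = 2*c
1/(8684 + U(61, -6)) = 1/(8684 + 2*61) = 1/(8684 + 122) = 1/8806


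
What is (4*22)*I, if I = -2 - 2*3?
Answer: -704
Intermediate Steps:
I = -8 (I = -2 - 6 = -8)
(4*22)*I = (4*22)*(-8) = 88*(-8) = -704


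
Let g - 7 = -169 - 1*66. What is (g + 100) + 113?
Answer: -15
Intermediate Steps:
g = -228 (g = 7 + (-169 - 1*66) = 7 + (-169 - 66) = 7 - 235 = -228)
(g + 100) + 113 = (-228 + 100) + 113 = -128 + 113 = -15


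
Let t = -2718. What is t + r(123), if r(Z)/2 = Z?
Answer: -2472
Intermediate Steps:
r(Z) = 2*Z
t + r(123) = -2718 + 2*123 = -2718 + 246 = -2472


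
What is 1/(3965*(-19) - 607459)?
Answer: -1/682794 ≈ -1.4646e-6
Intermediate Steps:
1/(3965*(-19) - 607459) = 1/(-75335 - 607459) = 1/(-682794) = -1/682794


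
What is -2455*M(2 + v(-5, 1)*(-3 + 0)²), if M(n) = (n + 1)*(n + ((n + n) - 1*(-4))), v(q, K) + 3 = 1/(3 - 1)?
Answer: -11010675/4 ≈ -2.7527e+6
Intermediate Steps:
v(q, K) = -5/2 (v(q, K) = -3 + 1/(3 - 1) = -3 + 1/2 = -3 + ½ = -5/2)
M(n) = (1 + n)*(4 + 3*n) (M(n) = (1 + n)*(n + (2*n + 4)) = (1 + n)*(n + (4 + 2*n)) = (1 + n)*(4 + 3*n))
-2455*M(2 + v(-5, 1)*(-3 + 0)²) = -2455*(4 + 3*(2 - 5*(-3 + 0)²/2)² + 7*(2 - 5*(-3 + 0)²/2)) = -2455*(4 + 3*(2 - 5/2*(-3)²)² + 7*(2 - 5/2*(-3)²)) = -2455*(4 + 3*(2 - 5/2*9)² + 7*(2 - 5/2*9)) = -2455*(4 + 3*(2 - 45/2)² + 7*(2 - 45/2)) = -2455*(4 + 3*(-41/2)² + 7*(-41/2)) = -2455*(4 + 3*(1681/4) - 287/2) = -2455*(4 + 5043/4 - 287/2) = -2455*4485/4 = -11010675/4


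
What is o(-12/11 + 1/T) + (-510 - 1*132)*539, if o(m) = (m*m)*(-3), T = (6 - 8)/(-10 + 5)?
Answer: -167485275/484 ≈ -3.4604e+5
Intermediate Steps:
T = ⅖ (T = -2/(-5) = -2*(-⅕) = ⅖ ≈ 0.40000)
o(m) = -3*m² (o(m) = m²*(-3) = -3*m²)
o(-12/11 + 1/T) + (-510 - 1*132)*539 = -3*(-12/11 + 1/(⅖))² + (-510 - 1*132)*539 = -3*(-12*1/11 + 1*(5/2))² + (-510 - 132)*539 = -3*(-12/11 + 5/2)² - 642*539 = -3*(31/22)² - 346038 = -3*961/484 - 346038 = -2883/484 - 346038 = -167485275/484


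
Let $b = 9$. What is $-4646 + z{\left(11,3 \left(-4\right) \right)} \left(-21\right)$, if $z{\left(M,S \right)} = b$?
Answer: $-4835$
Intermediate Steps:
$z{\left(M,S \right)} = 9$
$-4646 + z{\left(11,3 \left(-4\right) \right)} \left(-21\right) = -4646 + 9 \left(-21\right) = -4646 - 189 = -4835$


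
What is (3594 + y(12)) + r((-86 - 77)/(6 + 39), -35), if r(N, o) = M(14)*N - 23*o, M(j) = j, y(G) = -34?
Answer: 194143/45 ≈ 4314.3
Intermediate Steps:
r(N, o) = -23*o + 14*N (r(N, o) = 14*N - 23*o = -23*o + 14*N)
(3594 + y(12)) + r((-86 - 77)/(6 + 39), -35) = (3594 - 34) + (-23*(-35) + 14*((-86 - 77)/(6 + 39))) = 3560 + (805 + 14*(-163/45)) = 3560 + (805 - 2282/45) = 3560 + 33943/45 = 194143/45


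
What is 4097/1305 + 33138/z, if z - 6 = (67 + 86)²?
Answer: 1325489/291015 ≈ 4.5547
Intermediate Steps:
z = 23415 (z = 6 + (67 + 86)² = 6 + 153² = 6 + 23409 = 23415)
4097/1305 + 33138/z = 4097/1305 + 33138/23415 = 4097*(1/1305) + 33138*(1/23415) = 4097/1305 + 1578/1115 = 1325489/291015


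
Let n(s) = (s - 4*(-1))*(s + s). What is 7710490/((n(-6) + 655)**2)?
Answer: 7710490/461041 ≈ 16.724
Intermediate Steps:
n(s) = 2*s*(4 + s) (n(s) = (s + 4)*(2*s) = (4 + s)*(2*s) = 2*s*(4 + s))
7710490/((n(-6) + 655)**2) = 7710490/((2*(-6)*(4 - 6) + 655)**2) = 7710490/((2*(-6)*(-2) + 655)**2) = 7710490/((24 + 655)**2) = 7710490/(679**2) = 7710490/461041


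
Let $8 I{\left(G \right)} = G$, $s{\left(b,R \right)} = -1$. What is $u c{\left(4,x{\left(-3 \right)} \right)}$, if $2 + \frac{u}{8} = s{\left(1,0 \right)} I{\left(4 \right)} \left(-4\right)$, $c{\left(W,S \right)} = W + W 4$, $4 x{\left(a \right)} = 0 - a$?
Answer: $0$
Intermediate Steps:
$I{\left(G \right)} = \frac{G}{8}$
$x{\left(a \right)} = - \frac{a}{4}$ ($x{\left(a \right)} = \frac{0 - a}{4} = \frac{\left(-1\right) a}{4} = - \frac{a}{4}$)
$c{\left(W,S \right)} = 5 W$ ($c{\left(W,S \right)} = W + 4 W = 5 W$)
$u = 0$ ($u = -16 + 8 - \frac{4}{8} \left(-4\right) = -16 + 8 \left(-1\right) \frac{1}{2} \left(-4\right) = -16 + 8 \left(\left(- \frac{1}{2}\right) \left(-4\right)\right) = -16 + 8 \cdot 2 = -16 + 16 = 0$)
$u c{\left(4,x{\left(-3 \right)} \right)} = 0 \cdot 5 \cdot 4 = 0 \cdot 20 = 0$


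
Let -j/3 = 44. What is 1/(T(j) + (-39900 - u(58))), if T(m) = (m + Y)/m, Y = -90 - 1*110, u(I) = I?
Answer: -33/1318531 ≈ -2.5028e-5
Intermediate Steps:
Y = -200 (Y = -90 - 110 = -200)
j = -132 (j = -3*44 = -132)
T(m) = (-200 + m)/m (T(m) = (m - 200)/m = (-200 + m)/m)
1/(T(j) + (-39900 - u(58))) = 1/((-200 - 132)/(-132) + (-39900 - 1*58)) = 1/(-1/132*(-332) + (-39900 - 58)) = 1/(83/33 - 39958) = 1/(-1318531/33) = -33/1318531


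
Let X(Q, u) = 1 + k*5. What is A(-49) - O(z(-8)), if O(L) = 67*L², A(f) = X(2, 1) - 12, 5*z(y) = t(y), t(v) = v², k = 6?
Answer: -273957/25 ≈ -10958.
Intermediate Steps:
X(Q, u) = 31 (X(Q, u) = 1 + 6*5 = 1 + 30 = 31)
z(y) = y²/5
A(f) = 19 (A(f) = 31 - 12 = 19)
A(-49) - O(z(-8)) = 19 - 67*((⅕)*(-8)²)² = 19 - 67*((⅕)*64)² = 19 - 67*(64/5)² = 19 - 67*4096/25 = 19 - 1*274432/25 = 19 - 274432/25 = -273957/25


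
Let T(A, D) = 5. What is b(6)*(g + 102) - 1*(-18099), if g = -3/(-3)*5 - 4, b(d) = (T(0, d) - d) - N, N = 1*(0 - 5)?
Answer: 18511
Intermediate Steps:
N = -5 (N = 1*(-5) = -5)
b(d) = 10 - d (b(d) = (5 - d) - 1*(-5) = (5 - d) + 5 = 10 - d)
g = 1 (g = -3*(-⅓)*5 - 4 = 1*5 - 4 = 5 - 4 = 1)
b(6)*(g + 102) - 1*(-18099) = (10 - 1*6)*(1 + 102) - 1*(-18099) = (10 - 6)*103 + 18099 = 4*103 + 18099 = 412 + 18099 = 18511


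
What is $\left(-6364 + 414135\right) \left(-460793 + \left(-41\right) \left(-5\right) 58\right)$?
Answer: $-183049625213$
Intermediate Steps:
$\left(-6364 + 414135\right) \left(-460793 + \left(-41\right) \left(-5\right) 58\right) = 407771 \left(-460793 + 205 \cdot 58\right) = 407771 \left(-460793 + 11890\right) = 407771 \left(-448903\right) = -183049625213$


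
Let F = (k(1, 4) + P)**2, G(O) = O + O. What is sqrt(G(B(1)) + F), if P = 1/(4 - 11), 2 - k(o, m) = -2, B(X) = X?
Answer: sqrt(827)/7 ≈ 4.1082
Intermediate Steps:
G(O) = 2*O
k(o, m) = 4 (k(o, m) = 2 - 1*(-2) = 2 + 2 = 4)
P = -1/7 (P = 1/(-7) = -1/7 ≈ -0.14286)
F = 729/49 (F = (4 - 1/7)**2 = (27/7)**2 = 729/49 ≈ 14.878)
sqrt(G(B(1)) + F) = sqrt(2*1 + 729/49) = sqrt(2 + 729/49) = sqrt(827/49) = sqrt(827)/7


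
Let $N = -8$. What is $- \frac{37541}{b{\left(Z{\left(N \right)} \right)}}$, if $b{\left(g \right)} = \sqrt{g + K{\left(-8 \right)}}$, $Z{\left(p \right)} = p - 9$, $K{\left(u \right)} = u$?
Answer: $\frac{37541 i}{5} \approx 7508.2 i$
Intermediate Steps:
$Z{\left(p \right)} = -9 + p$
$b{\left(g \right)} = \sqrt{-8 + g}$ ($b{\left(g \right)} = \sqrt{g - 8} = \sqrt{-8 + g}$)
$- \frac{37541}{b{\left(Z{\left(N \right)} \right)}} = - \frac{37541}{\sqrt{-8 - 17}} = - \frac{37541}{\sqrt{-25}} = - \frac{37541}{5 i} = - 37541 \left(- \frac{i}{5}\right) = \frac{37541 i}{5}$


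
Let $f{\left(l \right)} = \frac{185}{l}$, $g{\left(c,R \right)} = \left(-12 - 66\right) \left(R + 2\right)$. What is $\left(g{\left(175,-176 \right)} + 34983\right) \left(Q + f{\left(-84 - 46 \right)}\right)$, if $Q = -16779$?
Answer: $- \frac{1629546885}{2} \approx -8.1477 \cdot 10^{8}$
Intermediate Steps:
$g{\left(c,R \right)} = -156 - 78 R$ ($g{\left(c,R \right)} = - 78 \left(2 + R\right) = -156 - 78 R$)
$\left(g{\left(175,-176 \right)} + 34983\right) \left(Q + f{\left(-84 - 46 \right)}\right) = \left(\left(-156 - -13728\right) + 34983\right) \left(-16779 + \frac{185}{-84 - 46}\right) = \left(\left(-156 + 13728\right) + 34983\right) \left(-16779 + \frac{185}{-130}\right) = \left(13572 + 34983\right) \left(-16779 + 185 \left(- \frac{1}{130}\right)\right) = 48555 \left(-16779 - \frac{37}{26}\right) = 48555 \left(- \frac{436291}{26}\right) = - \frac{1629546885}{2}$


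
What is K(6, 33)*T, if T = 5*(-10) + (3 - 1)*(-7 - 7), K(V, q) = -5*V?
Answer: 2340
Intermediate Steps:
T = -78 (T = -50 + 2*(-14) = -50 - 28 = -78)
K(6, 33)*T = -5*6*(-78) = -30*(-78) = 2340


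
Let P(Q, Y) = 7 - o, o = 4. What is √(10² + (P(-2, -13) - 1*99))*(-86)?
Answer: -172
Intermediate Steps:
P(Q, Y) = 3 (P(Q, Y) = 7 - 1*4 = 7 - 4 = 3)
√(10² + (P(-2, -13) - 1*99))*(-86) = √(10² + (3 - 1*99))*(-86) = √(100 + (3 - 99))*(-86) = √(100 - 96)*(-86) = √4*(-86) = 2*(-86) = -172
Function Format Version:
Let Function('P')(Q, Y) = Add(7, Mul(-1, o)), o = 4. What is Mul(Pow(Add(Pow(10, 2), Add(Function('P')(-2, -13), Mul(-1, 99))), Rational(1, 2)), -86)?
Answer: -172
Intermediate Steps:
Function('P')(Q, Y) = 3 (Function('P')(Q, Y) = Add(7, Mul(-1, 4)) = Add(7, -4) = 3)
Mul(Pow(Add(Pow(10, 2), Add(Function('P')(-2, -13), Mul(-1, 99))), Rational(1, 2)), -86) = Mul(Pow(Add(Pow(10, 2), Add(3, Mul(-1, 99))), Rational(1, 2)), -86) = Mul(Pow(Add(100, Add(3, -99)), Rational(1, 2)), -86) = Mul(Pow(Add(100, -96), Rational(1, 2)), -86) = Mul(Pow(4, Rational(1, 2)), -86) = Mul(2, -86) = -172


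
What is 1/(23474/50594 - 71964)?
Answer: -25297/1820461571 ≈ -1.3896e-5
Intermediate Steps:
1/(23474/50594 - 71964) = 1/(23474*(1/50594) - 71964) = 1/(11737/25297 - 71964) = 1/(-1820461571/25297) = -25297/1820461571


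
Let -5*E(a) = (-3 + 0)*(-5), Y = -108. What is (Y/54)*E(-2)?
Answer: 6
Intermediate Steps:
E(a) = -3 (E(a) = -(-3 + 0)*(-5)/5 = -(-3)*(-5)/5 = -1/5*15 = -3)
(Y/54)*E(-2) = -108/54*(-3) = -108*1/54*(-3) = -2*(-3) = 6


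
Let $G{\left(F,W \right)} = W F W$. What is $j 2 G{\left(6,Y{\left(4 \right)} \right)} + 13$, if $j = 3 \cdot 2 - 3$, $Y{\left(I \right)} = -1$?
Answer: $49$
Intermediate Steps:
$G{\left(F,W \right)} = F W^{2}$ ($G{\left(F,W \right)} = F W W = F W^{2}$)
$j = 3$ ($j = 6 - 3 = 3$)
$j 2 G{\left(6,Y{\left(4 \right)} \right)} + 13 = 3 \cdot 2 \cdot 6 \left(-1\right)^{2} + 13 = 3 \cdot 2 \cdot 6 \cdot 1 + 13 = 3 \cdot 2 \cdot 6 + 13 = 3 \cdot 12 + 13 = 36 + 13 = 49$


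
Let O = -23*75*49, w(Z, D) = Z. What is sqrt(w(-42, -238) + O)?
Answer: I*sqrt(84567) ≈ 290.8*I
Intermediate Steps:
O = -84525 (O = -1725*49 = -84525)
sqrt(w(-42, -238) + O) = sqrt(-42 - 84525) = sqrt(-84567) = I*sqrt(84567)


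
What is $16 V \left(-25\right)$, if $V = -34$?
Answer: $13600$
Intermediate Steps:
$16 V \left(-25\right) = 16 \left(-34\right) \left(-25\right) = \left(-544\right) \left(-25\right) = 13600$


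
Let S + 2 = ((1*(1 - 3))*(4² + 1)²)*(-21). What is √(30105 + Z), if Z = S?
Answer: √42241 ≈ 205.53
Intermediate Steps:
S = 12136 (S = -2 + ((1*(1 - 3))*(4² + 1)²)*(-21) = -2 + ((1*(-2))*(16 + 1)²)*(-21) = -2 - 2*17²*(-21) = -2 - 2*289*(-21) = -2 - 578*(-21) = -2 + 12138 = 12136)
Z = 12136
√(30105 + Z) = √(30105 + 12136) = √42241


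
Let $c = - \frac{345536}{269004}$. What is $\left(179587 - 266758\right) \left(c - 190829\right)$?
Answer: $\frac{372903807492391}{22417} \approx 1.6635 \cdot 10^{10}$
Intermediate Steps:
$c = - \frac{86384}{67251}$ ($c = \left(-345536\right) \frac{1}{269004} = - \frac{86384}{67251} \approx -1.2845$)
$\left(179587 - 266758\right) \left(c - 190829\right) = \left(179587 - 266758\right) \left(- \frac{86384}{67251} - 190829\right) = \left(-87171\right) \left(- \frac{12833527463}{67251}\right) = \frac{372903807492391}{22417}$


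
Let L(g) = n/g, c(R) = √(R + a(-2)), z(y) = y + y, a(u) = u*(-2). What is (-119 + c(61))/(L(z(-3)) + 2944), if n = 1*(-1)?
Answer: -714/17665 + 6*√65/17665 ≈ -0.037681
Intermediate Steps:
a(u) = -2*u
z(y) = 2*y
n = -1
c(R) = √(4 + R) (c(R) = √(R - 2*(-2)) = √(R + 4) = √(4 + R))
L(g) = -1/g
(-119 + c(61))/(L(z(-3)) + 2944) = (-119 + √(4 + 61))/(-1/(2*(-3)) + 2944) = (-119 + √65)/(-1/(-6) + 2944) = (-119 + √65)/(-1*(-⅙) + 2944) = (-119 + √65)/(⅙ + 2944) = (-119 + √65)/(17665/6) = (-119 + √65)*(6/17665) = -714/17665 + 6*√65/17665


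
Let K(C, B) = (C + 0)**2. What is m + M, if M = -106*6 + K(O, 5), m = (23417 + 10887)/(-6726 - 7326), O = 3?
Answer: -2211227/3513 ≈ -629.44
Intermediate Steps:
K(C, B) = C**2
m = -8576/3513 (m = 34304/(-14052) = 34304*(-1/14052) = -8576/3513 ≈ -2.4412)
M = -627 (M = -106*6 + 3**2 = -636 + 9 = -627)
m + M = -8576/3513 - 627 = -2211227/3513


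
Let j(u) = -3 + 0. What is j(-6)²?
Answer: 9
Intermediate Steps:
j(u) = -3
j(-6)² = (-3)² = 9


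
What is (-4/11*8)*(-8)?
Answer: 256/11 ≈ 23.273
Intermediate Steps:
(-4/11*8)*(-8) = (-4*1/11*8)*(-8) = -4/11*8*(-8) = -32/11*(-8) = 256/11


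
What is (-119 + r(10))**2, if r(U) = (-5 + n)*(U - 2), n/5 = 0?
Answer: 25281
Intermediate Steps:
n = 0 (n = 5*0 = 0)
r(U) = 10 - 5*U (r(U) = (-5 + 0)*(U - 2) = -5*(-2 + U) = 10 - 5*U)
(-119 + r(10))**2 = (-119 + (10 - 5*10))**2 = (-119 + (10 - 50))**2 = (-119 - 40)**2 = (-159)**2 = 25281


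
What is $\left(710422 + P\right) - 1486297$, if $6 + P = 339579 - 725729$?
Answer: $-1162031$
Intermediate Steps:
$P = -386156$ ($P = -6 + \left(339579 - 725729\right) = -6 - 386150 = -386156$)
$\left(710422 + P\right) - 1486297 = \left(710422 - 386156\right) - 1486297 = 324266 - 1486297 = -1162031$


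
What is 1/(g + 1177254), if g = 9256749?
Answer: 1/10434003 ≈ 9.5841e-8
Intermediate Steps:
1/(g + 1177254) = 1/(9256749 + 1177254) = 1/10434003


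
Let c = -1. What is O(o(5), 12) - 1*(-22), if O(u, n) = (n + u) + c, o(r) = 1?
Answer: 34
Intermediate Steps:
O(u, n) = -1 + n + u (O(u, n) = (n + u) - 1 = -1 + n + u)
O(o(5), 12) - 1*(-22) = (-1 + 12 + 1) - 1*(-22) = 12 + 22 = 34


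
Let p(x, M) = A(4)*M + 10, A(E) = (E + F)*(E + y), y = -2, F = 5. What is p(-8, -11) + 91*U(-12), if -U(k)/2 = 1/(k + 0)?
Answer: -1037/6 ≈ -172.83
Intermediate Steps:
A(E) = (-2 + E)*(5 + E) (A(E) = (E + 5)*(E - 2) = (5 + E)*(-2 + E) = (-2 + E)*(5 + E))
U(k) = -2/k (U(k) = -2/(k + 0) = -2/k)
p(x, M) = 10 + 18*M (p(x, M) = (-10 + 4**2 + 3*4)*M + 10 = (-10 + 16 + 12)*M + 10 = 18*M + 10 = 10 + 18*M)
p(-8, -11) + 91*U(-12) = (10 + 18*(-11)) + 91*(-2/(-12)) = (10 - 198) + 91*(-2*(-1/12)) = -188 + 91*(1/6) = -188 + 91/6 = -1037/6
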